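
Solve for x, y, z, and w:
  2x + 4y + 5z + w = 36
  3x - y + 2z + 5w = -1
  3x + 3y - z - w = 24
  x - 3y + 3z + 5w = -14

x = 4, y = 4, z = 3, w = -3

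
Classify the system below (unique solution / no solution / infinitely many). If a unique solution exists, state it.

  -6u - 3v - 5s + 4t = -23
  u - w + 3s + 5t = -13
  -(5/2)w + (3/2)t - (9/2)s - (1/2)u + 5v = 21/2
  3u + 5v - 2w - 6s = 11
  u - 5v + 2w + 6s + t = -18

Row-reduce:
R1 ← R1 / (-6).
R2 ← R2 − 1·R1.
R3 ← R3 + 1/2·R1.
R4 ← R4 − 3·R1.
R5 ← R5 − 1·R1.
R2 ← R2 / (-1/2).
R1 ← R1 − 1/2·R2.
R3 ← R3 − 21/4·R2.
R4 ← R4 − 7/2·R2.
R5 ← R5 + 11/2·R2.
R3 ← R3 / (-13).
R1 ← R1 + 1·R3.
R2 ← R2 − 2·R3.
R4 ← R4 + 9·R3.
R5 ← R5 − 13·R3.
R4 ← R4 / (-244/39).
R1 ← R1 − 61/39·R4.
R2 ← R2 + 19/13·R4.
R3 ← R3 + 56/39·R4.
Row 5 reduces to 0 = -1, a contradiction. The system is inconsistent.

no solution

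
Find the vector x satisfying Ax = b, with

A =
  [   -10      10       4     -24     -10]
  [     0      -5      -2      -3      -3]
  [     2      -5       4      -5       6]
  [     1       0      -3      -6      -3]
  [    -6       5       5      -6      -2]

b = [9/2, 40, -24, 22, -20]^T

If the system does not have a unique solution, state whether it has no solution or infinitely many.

Row-reduce:
R1 ← R1 / (-10).
R3 ← R3 − 2·R1.
R4 ← R4 − 1·R1.
R5 ← R5 + 6·R1.
R2 ← R2 / (-5).
R1 ← R1 + 1·R2.
R3 ← R3 + 3·R2.
R4 ← R4 − 1·R2.
R5 ← R5 + 1·R2.
R3 ← R3 / (6).
R2 ← R2 − 2/5·R3.
R4 ← R4 + 3·R3.
R5 ← R5 − 3·R3.
R4 ← R4 / (-13).
R1 ← R1 − 3·R4.
R2 ← R2 − 17/15·R4.
R3 ← R3 + 4/3·R4.
R5 ← R5 − 13·R4.
Row 5 reduces to 0 = -1/4, a contradiction. The system is inconsistent.

no solution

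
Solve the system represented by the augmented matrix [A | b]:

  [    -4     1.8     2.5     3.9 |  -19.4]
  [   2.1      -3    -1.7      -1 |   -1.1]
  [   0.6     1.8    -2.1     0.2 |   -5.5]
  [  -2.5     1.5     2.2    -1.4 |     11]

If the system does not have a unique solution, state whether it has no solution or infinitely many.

x_1 = 4, x_2 = 2, x_3 = 5, x_4 = -5

Row-reduce the augmented matrix:
R1 ← R1 / (-4).
R2 ← R2 − 21/10·R1.
R3 ← R3 − 3/5·R1.
R4 ← R4 + 5/2·R1.
R2 ← R2 / (-411/200).
R1 ← R1 + 9/20·R2.
R3 ← R3 − 207/100·R2.
R4 ← R4 − 3/8·R2.
R3 ← R3 / (-1449/685).
R1 ← R1 + 74/137·R3.
R2 ← R2 − 155/822·R3.
R4 ← R4 − 1553/2740·R3.
R4 ← R4 / (-36553/11592).
R1 ← R1 + 2426/1449·R4.
R2 ← R2 + 6011/17388·R4.
R3 ← R3 + 2521/2898·R4.
Reading off the reduced rows gives x_1 = 4, x_2 = 2, x_3 = 5, x_4 = -5.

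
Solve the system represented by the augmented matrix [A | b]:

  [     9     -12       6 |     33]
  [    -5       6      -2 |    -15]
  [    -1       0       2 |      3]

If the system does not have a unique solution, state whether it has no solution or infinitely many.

Row-reduce:
R1 ← R1 / (9).
R2 ← R2 + 5·R1.
R3 ← R3 + 1·R1.
R2 ← R2 / (-2/3).
R1 ← R1 + 4/3·R2.
R3 ← R3 + 4/3·R2.
Rank is 2 with 3 unknowns, leaving x_3 free.

infinitely many solutions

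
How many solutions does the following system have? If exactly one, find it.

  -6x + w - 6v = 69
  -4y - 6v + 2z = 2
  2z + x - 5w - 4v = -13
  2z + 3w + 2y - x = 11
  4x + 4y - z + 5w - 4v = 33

x = -6, y = 4, z = -6, w = 3, v = -5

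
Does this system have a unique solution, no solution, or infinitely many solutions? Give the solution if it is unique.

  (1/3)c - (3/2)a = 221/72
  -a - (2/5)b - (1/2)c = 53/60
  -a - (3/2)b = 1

Row-reduce the augmented matrix:
R1 ← R1 / (-3/2).
R2 ← R2 + 1·R1.
R3 ← R3 + 1·R1.
R2 ← R2 / (-2/5).
R3 ← R3 + 3/2·R2.
R3 ← R3 / (179/72).
R1 ← R1 + 2/9·R3.
R2 ← R2 − 65/36·R3.
Reading off the reduced rows gives a = -7/4, b = 1/2, c = 4/3.

a = -7/4, b = 1/2, c = 4/3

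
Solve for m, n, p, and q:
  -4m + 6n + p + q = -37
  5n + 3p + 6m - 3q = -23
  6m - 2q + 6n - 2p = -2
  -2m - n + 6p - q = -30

Row-reduce the augmented matrix:
R1 ← R1 / (-4).
R2 ← R2 − 6·R1.
R3 ← R3 − 6·R1.
R4 ← R4 + 2·R1.
R2 ← R2 / (14).
R1 ← R1 + 3/2·R2.
R3 ← R3 − 15·R2.
R4 ← R4 + 4·R2.
R3 ← R3 / (-149/28).
R1 ← R1 − 13/56·R3.
R2 ← R2 − 9/28·R3.
R4 ← R4 − 95/14·R3.
R4 ← R4 / (-77/149).
R1 ← R1 + 54/149·R4.
R2 ← R2 + 6/149·R4.
R3 ← R3 + 31/149·R4.
Reading off the reduced rows gives m = 2, n = -4, p = -5, q = 0.

m = 2, n = -4, p = -5, q = 0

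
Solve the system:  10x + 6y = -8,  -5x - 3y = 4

Row-reduce:
R1 ← R1 / (10).
R2 ← R2 + 5·R1.
Rank is 1 with 2 unknowns, leaving y free.

infinitely many solutions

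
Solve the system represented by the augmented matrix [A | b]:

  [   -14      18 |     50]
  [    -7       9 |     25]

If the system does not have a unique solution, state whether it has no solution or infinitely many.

infinitely many solutions

Row-reduce:
R1 ← R1 / (-14).
R2 ← R2 + 7·R1.
Rank is 1 with 2 unknowns, leaving x_2 free.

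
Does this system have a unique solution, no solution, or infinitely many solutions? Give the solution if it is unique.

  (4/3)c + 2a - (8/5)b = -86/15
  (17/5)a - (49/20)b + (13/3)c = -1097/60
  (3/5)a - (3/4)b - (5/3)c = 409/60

Row-reduce:
R1 ← R1 / (2).
R2 ← R2 − 17/5·R1.
R3 ← R3 − 3/5·R1.
R2 ← R2 / (27/100).
R1 ← R1 + 4/5·R2.
R3 ← R3 + 27/100·R2.
Rank is 2 with 3 unknowns, leaving c free.

infinitely many solutions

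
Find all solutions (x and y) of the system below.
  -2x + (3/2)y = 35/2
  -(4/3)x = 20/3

x = -5, y = 5

Row-reduce the augmented matrix:
R1 ← R1 / (-2).
R2 ← R2 + 4/3·R1.
R2 ← R2 / (-1).
R1 ← R1 + 3/4·R2.
Reading off the reduced rows gives x = -5, y = 5.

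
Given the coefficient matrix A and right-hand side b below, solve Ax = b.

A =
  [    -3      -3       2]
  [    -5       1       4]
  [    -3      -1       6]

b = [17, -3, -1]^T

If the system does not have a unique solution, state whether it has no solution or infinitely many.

x_1 = -2, x_2 = -5, x_3 = -2

Row-reduce the augmented matrix:
R1 ← R1 / (-3).
R2 ← R2 + 5·R1.
R3 ← R3 + 3·R1.
R2 ← R2 / (6).
R1 ← R1 − 1·R2.
R3 ← R3 − 2·R2.
R3 ← R3 / (34/9).
R1 ← R1 + 7/9·R3.
R2 ← R2 − 1/9·R3.
Reading off the reduced rows gives x_1 = -2, x_2 = -5, x_3 = -2.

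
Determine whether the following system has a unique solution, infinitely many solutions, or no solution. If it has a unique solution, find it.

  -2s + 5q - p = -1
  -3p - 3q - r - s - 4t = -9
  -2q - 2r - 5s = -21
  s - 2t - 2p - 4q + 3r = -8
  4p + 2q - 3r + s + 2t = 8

p = -4, q = 1, r = -3, s = 5, t = 4

Row-reduce the augmented matrix:
R1 ← R1 / (-1).
R2 ← R2 + 3·R1.
R4 ← R4 + 2·R1.
R5 ← R5 − 4·R1.
R2 ← R2 / (-18).
R1 ← R1 + 5·R2.
R3 ← R3 + 2·R2.
R4 ← R4 + 14·R2.
R5 ← R5 − 22·R2.
R3 ← R3 / (-17/9).
R1 ← R1 − 5/18·R3.
R2 ← R2 − 1/18·R3.
R4 ← R4 − 34/9·R3.
R5 ← R5 + 38/9·R3.
R4 ← R4 / (-10).
R1 ← R1 + 7/34·R4.
R2 ← R2 + 15/34·R4.
R3 ← R3 − 50/17·R4.
R5 ← R5 − 196/17·R4.
R5 ← R5 / (-134/85).
R1 ← R1 − 193/170·R5.
R2 ← R2 − 5/34·R5.
R3 ← R3 − 6/17·R5.
R4 ← R4 + 1/5·R5.
Reading off the reduced rows gives p = -4, q = 1, r = -3, s = 5, t = 4.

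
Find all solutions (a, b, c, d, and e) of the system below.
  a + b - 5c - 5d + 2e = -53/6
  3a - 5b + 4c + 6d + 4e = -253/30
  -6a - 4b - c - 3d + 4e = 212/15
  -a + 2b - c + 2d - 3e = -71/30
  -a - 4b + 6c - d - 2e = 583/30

Row-reduce the augmented matrix:
R2 ← R2 − 3·R1.
R3 ← R3 + 6·R1.
R4 ← R4 + 1·R1.
R5 ← R5 + 1·R1.
R2 ← R2 / (-8).
R1 ← R1 − 1·R2.
R3 ← R3 − 2·R2.
R4 ← R4 − 3·R2.
R5 ← R5 + 3·R2.
R3 ← R3 / (-105/4).
R1 ← R1 + 21/8·R3.
R2 ← R2 + 19/8·R3.
R4 ← R4 − 9/8·R3.
R5 ← R5 + 49/8·R3.
R4 ← R4 / (129/35).
R1 ← R1 − 2/5·R4.
R2 ← R2 + 4/35·R4.
R3 ← R3 − 37/35·R4.
R5 ← R5 + 37/5·R4.
R5 ← R5 / (-217/43).
R1 ← R1 − 41/129·R5.
R2 ← R2 + 51/43·R5.
R3 ← R3 + 12/43·R5.
R4 ← R4 + 38/129·R5.
Reading off the reduced rows gives a = -5/2, b = 2/3, c = 3, d = -8/5, e = 0.

a = -5/2, b = 2/3, c = 3, d = -8/5, e = 0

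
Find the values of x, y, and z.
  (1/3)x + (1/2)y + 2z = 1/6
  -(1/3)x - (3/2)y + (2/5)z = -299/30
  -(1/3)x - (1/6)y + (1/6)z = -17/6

x = 5, y = 5, z = -2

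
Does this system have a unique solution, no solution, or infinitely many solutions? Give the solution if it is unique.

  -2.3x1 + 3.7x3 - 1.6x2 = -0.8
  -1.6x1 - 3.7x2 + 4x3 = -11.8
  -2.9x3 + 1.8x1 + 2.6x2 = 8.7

x1 = 1, x2 = 6, x3 = 3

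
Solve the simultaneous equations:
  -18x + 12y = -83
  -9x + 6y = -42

no solution

Row-reduce:
R1 ← R1 / (-18).
R2 ← R2 + 9·R1.
Row 2 reduces to 0 = -1/2, a contradiction. The system is inconsistent.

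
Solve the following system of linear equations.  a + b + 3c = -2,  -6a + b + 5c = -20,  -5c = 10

a = 2, b = 2, c = -2

Row-reduce the augmented matrix:
R2 ← R2 + 6·R1.
R2 ← R2 / (7).
R1 ← R1 − 1·R2.
R3 ← R3 / (-5).
R1 ← R1 + 2/7·R3.
R2 ← R2 − 23/7·R3.
Reading off the reduced rows gives a = 2, b = 2, c = -2.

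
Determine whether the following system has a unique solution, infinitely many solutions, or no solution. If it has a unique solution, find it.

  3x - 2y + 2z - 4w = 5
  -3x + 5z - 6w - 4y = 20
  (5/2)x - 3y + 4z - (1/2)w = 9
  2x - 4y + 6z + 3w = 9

Row-reduce:
R1 ← R1 / (3).
R2 ← R2 + 3·R1.
R3 ← R3 − 5/2·R1.
R4 ← R4 − 2·R1.
R2 ← R2 / (-6).
R1 ← R1 + 2/3·R2.
R3 ← R3 + 4/3·R2.
R4 ← R4 + 8/3·R2.
R3 ← R3 / (7/9).
R1 ← R1 + 1/9·R3.
R2 ← R2 + 7/6·R3.
R4 ← R4 − 14/9·R3.
Row 4 reduces to 0 = -4, a contradiction. The system is inconsistent.

no solution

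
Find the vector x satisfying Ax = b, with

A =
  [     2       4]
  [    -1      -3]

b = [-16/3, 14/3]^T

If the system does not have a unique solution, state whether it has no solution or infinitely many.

x_1 = 4/3, x_2 = -2

From equation 2: x_1 = -14/3 − 3·x_2.
Substitute into equation 1 and solve: x_2 = -2.
Then x_1 = 4/3.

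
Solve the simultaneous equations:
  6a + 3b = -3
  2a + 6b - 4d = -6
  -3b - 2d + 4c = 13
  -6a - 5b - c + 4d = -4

a = 2, b = -5, c = -3, d = -5

Row-reduce the augmented matrix:
R1 ← R1 / (6).
R2 ← R2 − 2·R1.
R4 ← R4 + 6·R1.
R2 ← R2 / (5).
R1 ← R1 − 1/2·R2.
R3 ← R3 + 3·R2.
R4 ← R4 + 2·R2.
R3 ← R3 / (4).
R4 ← R4 + 1·R3.
R4 ← R4 / (13/10).
R1 ← R1 − 2/5·R4.
R2 ← R2 + 4/5·R4.
R3 ← R3 + 11/10·R4.
Reading off the reduced rows gives a = 2, b = -5, c = -3, d = -5.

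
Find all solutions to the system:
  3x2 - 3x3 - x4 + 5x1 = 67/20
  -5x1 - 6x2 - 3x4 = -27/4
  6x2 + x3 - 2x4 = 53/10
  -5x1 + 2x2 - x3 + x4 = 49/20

x1 = 0, x2 = 1, x3 = -1/5, x4 = 1/4

Row-reduce the augmented matrix:
R1 ← R1 / (5).
R2 ← R2 + 5·R1.
R4 ← R4 + 5·R1.
R2 ← R2 / (-3).
R1 ← R1 − 3/5·R2.
R3 ← R3 − 6·R2.
R4 ← R4 − 5·R2.
R3 ← R3 / (-5).
R1 ← R1 + 6/5·R3.
R2 ← R2 − 1·R3.
R4 ← R4 + 9·R3.
R4 ← R4 / (34/3).
R1 ← R1 − 7/5·R4.
R2 ← R2 + 2/3·R4.
R3 ← R3 − 2·R4.
Reading off the reduced rows gives x1 = 0, x2 = 1, x3 = -1/5, x4 = 1/4.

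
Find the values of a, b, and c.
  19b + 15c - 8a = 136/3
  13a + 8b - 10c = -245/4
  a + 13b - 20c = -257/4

a = -9/4, b = -2/3, c = 8/3

Row-reduce the augmented matrix:
R1 ← R1 / (-8).
R2 ← R2 − 13·R1.
R3 ← R3 − 1·R1.
R2 ← R2 / (311/8).
R1 ← R1 + 19/8·R2.
R3 ← R3 − 123/8·R2.
R3 ← R3 / (-7405/311).
R1 ← R1 + 310/311·R3.
R2 ← R2 − 115/311·R3.
Reading off the reduced rows gives a = -9/4, b = -2/3, c = 8/3.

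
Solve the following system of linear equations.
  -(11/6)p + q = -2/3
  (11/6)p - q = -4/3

no solution

Row-reduce:
R1 ← R1 / (-11/6).
R2 ← R2 − 11/6·R1.
Row 2 reduces to 0 = -2, a contradiction. The system is inconsistent.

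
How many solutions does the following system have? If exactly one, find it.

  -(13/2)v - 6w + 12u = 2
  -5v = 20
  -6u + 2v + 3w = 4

infinitely many solutions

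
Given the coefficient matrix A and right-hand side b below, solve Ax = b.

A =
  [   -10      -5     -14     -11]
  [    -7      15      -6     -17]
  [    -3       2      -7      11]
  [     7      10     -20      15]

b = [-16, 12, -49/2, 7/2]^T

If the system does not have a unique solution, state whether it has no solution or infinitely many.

x_1 = 3, x_2 = 1/2, x_3 = 0, x_4 = -3/2

Row-reduce the augmented matrix:
R1 ← R1 / (-10).
R2 ← R2 + 7·R1.
R3 ← R3 + 3·R1.
R4 ← R4 − 7·R1.
R2 ← R2 / (37/2).
R1 ← R1 − 1/2·R2.
R3 ← R3 − 7/2·R2.
R4 ← R4 − 13/2·R2.
R3 ← R3 / (-651/185).
R1 ← R1 − 48/37·R3.
R2 ← R2 − 38/185·R3.
R4 ← R4 + 1152/37·R3.
R4 ← R4 / (-28541/217).
R1 ← R1 − 1578/217·R4.
R2 ← R2 − 283/651·R4.
R3 ← R3 + 2971/651·R4.
Reading off the reduced rows gives x_1 = 3, x_2 = 1/2, x_3 = 0, x_4 = -3/2.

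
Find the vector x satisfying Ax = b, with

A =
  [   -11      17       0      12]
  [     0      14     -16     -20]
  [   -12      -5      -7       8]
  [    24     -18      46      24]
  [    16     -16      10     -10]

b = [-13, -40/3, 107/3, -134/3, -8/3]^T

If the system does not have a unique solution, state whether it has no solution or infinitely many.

x_1 = -3, x_2 = -2, x_3 = 1/3, x_4 = -1

Row-reduce the augmented matrix:
R1 ← R1 / (-11).
R3 ← R3 + 12·R1.
R4 ← R4 − 24·R1.
R5 ← R5 − 16·R1.
R2 ← R2 / (14).
R1 ← R1 + 17/11·R2.
R3 ← R3 + 259/11·R2.
R4 ← R4 − 210/11·R2.
R5 ← R5 − 96/11·R2.
R3 ← R3 / (-373/11).
R1 ← R1 + 136/77·R3.
R2 ← R2 + 8/7·R3.
R4 ← R4 − 746/11·R3.
R5 ← R5 − 1538/77·R3.
Swap R4 and R5.
R4 ← R4 / (-1078/373).
R1 ← R1 + 478/373·R4.
R2 ← R2 + 46/373·R4.
R3 ← R3 − 426/373·R4.
R5 reduces to 0 = 0, so the extra equation is consistent.
Reading off the reduced rows gives x_1 = -3, x_2 = -2, x_3 = 1/3, x_4 = -1.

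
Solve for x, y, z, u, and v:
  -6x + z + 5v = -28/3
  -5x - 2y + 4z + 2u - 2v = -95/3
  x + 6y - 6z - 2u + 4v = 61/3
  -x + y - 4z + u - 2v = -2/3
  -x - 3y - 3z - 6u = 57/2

Row-reduce the augmented matrix:
R1 ← R1 / (-6).
R2 ← R2 + 5·R1.
R3 ← R3 − 1·R1.
R4 ← R4 + 1·R1.
R5 ← R5 + 1·R1.
R2 ← R2 / (-2).
R3 ← R3 − 6·R2.
R4 ← R4 − 1·R2.
R5 ← R5 + 3·R2.
R3 ← R3 / (11/3).
R1 ← R1 + 1/6·R3.
R2 ← R2 + 19/12·R3.
R4 ← R4 + 31/12·R3.
R5 ← R5 + 95/12·R3.
R4 ← R4 / (53/11).
R1 ← R1 − 2/11·R4.
R2 ← R2 − 8/11·R4.
R3 ← R3 − 12/11·R4.
R5 ← R5 + 4/11·R4.
R5 ← R5 / (-1180/53).
R1 ← R1 + 46/53·R5.
R2 ← R2 + 25/53·R5.
R3 ← R3 + 11/53·R5.
R4 ← R4 + 171/53·R5.
Reading off the reduced rows gives x = 3, y = -5/2, z = -3, u = -5/2, v = 7/3.

x = 3, y = -5/2, z = -3, u = -5/2, v = 7/3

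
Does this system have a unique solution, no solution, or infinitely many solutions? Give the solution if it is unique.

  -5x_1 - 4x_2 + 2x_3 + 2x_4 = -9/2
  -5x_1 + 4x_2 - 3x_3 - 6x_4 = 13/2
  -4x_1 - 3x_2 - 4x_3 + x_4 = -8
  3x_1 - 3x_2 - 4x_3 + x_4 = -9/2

Row-reduce the augmented matrix:
R1 ← R1 / (-5).
R2 ← R2 + 5·R1.
R3 ← R3 + 4·R1.
R4 ← R4 − 3·R1.
R2 ← R2 / (8).
R1 ← R1 − 4/5·R2.
R3 ← R3 − 1/5·R2.
R4 ← R4 + 27/5·R2.
R3 ← R3 / (-219/40).
R1 ← R1 − 1/10·R3.
R2 ← R2 + 5/8·R3.
R4 ← R4 + 247/40·R3.
R4 ← R4 / (-602/219).
R1 ← R1 − 86/219·R4.
R2 ← R2 + 209/219·R4.
R3 ← R3 − 16/219·R4.
Reading off the reduced rows gives x_1 = 1/2, x_2 = 0, x_3 = 1, x_4 = -2.

x_1 = 1/2, x_2 = 0, x_3 = 1, x_4 = -2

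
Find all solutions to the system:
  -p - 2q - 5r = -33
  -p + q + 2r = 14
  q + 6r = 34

Row-reduce the augmented matrix:
R1 ← R1 / (-1).
R2 ← R2 + 1·R1.
R2 ← R2 / (3).
R1 ← R1 − 2·R2.
R3 ← R3 − 1·R2.
R3 ← R3 / (11/3).
R1 ← R1 − 1/3·R3.
R2 ← R2 − 7/3·R3.
Reading off the reduced rows gives p = 0, q = 4, r = 5.

p = 0, q = 4, r = 5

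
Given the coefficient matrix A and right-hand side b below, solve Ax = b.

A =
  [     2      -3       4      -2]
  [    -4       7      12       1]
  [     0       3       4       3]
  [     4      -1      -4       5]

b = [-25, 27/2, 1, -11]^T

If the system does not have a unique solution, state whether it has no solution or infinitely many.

no solution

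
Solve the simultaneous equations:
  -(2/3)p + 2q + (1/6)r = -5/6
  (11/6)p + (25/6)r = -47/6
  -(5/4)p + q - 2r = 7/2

Row-reduce:
R1 ← R1 / (-2/3).
R2 ← R2 − 11/6·R1.
R3 ← R3 + 5/4·R1.
R2 ← R2 / (11/2).
R1 ← R1 + 3·R2.
R3 ← R3 + 11/4·R2.
Rank is 2 with 3 unknowns, leaving r free.

infinitely many solutions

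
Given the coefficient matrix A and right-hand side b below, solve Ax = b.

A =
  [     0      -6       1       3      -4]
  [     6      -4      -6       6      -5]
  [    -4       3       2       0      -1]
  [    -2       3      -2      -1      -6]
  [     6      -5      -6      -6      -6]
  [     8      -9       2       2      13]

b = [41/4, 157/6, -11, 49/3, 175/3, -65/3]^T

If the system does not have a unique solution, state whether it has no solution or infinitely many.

Row-reduce the augmented matrix:
Swap R1 and R2.
R1 ← R1 / (6).
R3 ← R3 + 4·R1.
R4 ← R4 + 2·R1.
R5 ← R5 − 6·R1.
R6 ← R6 − 8·R1.
R2 ← R2 / (-6).
R1 ← R1 + 2/3·R2.
R3 ← R3 − 1/3·R2.
R4 ← R4 − 5/3·R2.
R5 ← R5 + 1·R2.
R6 ← R6 + 11/3·R2.
R3 ← R3 / (-35/18).
R1 ← R1 + 10/9·R3.
R2 ← R2 + 1/6·R3.
R4 ← R4 + 67/18·R3.
R5 ← R5 + 1/6·R3.
R6 ← R6 − 169/18·R3.
R4 ← R4 / (-43/7).
R1 ← R1 + 12/7·R4.
R2 ← R2 + 6/7·R4.
R3 ← R3 + 15/7·R4.
R5 ← R5 + 90/7·R4.
R6 ← R6 − 86/7·R4.
R5 ← R5 / (38/215).
R1 ← R1 − 959/430·R5.
R2 ← R2 − 229/215·R5.
R3 ← R3 − 508/215·R5.
R4 ← R4 − 2/215·R5.
R6 reduces to 0 = 0, so the extra equation is consistent.
Reading off the reduced rows gives x_1 = 3/4, x_2 = -5/3, x_3 = -11/4, x_4 = -7/3, x_5 = -5/2.

x_1 = 3/4, x_2 = -5/3, x_3 = -11/4, x_4 = -7/3, x_5 = -5/2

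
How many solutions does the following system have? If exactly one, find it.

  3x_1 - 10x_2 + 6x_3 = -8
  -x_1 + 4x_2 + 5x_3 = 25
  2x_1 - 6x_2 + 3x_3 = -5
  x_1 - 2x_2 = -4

no solution

Row-reduce:
R1 ← R1 / (3).
R2 ← R2 + 1·R1.
R3 ← R3 − 2·R1.
R4 ← R4 − 1·R1.
R2 ← R2 / (2/3).
R1 ← R1 + 10/3·R2.
R3 ← R3 − 2/3·R2.
R4 ← R4 − 4/3·R2.
R3 ← R3 / (-8).
R1 ← R1 − 37·R3.
R2 ← R2 − 21/2·R3.
R4 ← R4 + 16·R3.
Row 4 reduces to 0 = -2, a contradiction. The system is inconsistent.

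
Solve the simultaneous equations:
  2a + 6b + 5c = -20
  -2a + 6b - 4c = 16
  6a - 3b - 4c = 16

Row-reduce the augmented matrix:
R1 ← R1 / (2).
R2 ← R2 + 2·R1.
R3 ← R3 − 6·R1.
R2 ← R2 / (12).
R1 ← R1 − 3·R2.
R3 ← R3 + 21·R2.
R3 ← R3 / (-69/4).
R1 ← R1 − 9/4·R3.
R2 ← R2 − 1/12·R3.
Reading off the reduced rows gives a = 0, b = 0, c = -4.

a = 0, b = 0, c = -4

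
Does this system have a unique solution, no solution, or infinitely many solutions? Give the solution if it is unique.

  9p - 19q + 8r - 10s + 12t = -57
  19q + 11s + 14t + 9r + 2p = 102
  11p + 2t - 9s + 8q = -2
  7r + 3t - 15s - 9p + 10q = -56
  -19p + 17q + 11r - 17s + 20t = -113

p = 3, q = 2, r = 5, s = 5, t = -3

Row-reduce the augmented matrix:
R1 ← R1 / (9).
R2 ← R2 − 2·R1.
R3 ← R3 − 11·R1.
R4 ← R4 + 9·R1.
R5 ← R5 + 19·R1.
R2 ← R2 / (209/9).
R1 ← R1 + 19/9·R2.
R3 ← R3 − 281/9·R2.
R4 ← R4 + 9·R2.
R5 ← R5 + 208/9·R2.
R3 ← R3 / (-4073/209).
R1 ← R1 − 17/11·R3.
R2 ← R2 − 65/209·R3.
R4 ← R4 − 3720/209·R3.
R5 ← R5 − 7331/209·R3.
R4 ← R4 / (-135098/4073).
R1 ← R1 + 4331/4073·R4.
R2 ← R2 − 1373/4073·R4.
R3 ← R3 − 3042/4073·R4.
R5 ← R5 + 208333/4073·R4.
R5 ← R5 / (2132415/135098).
R1 ← R1 − 46757/135098·R5.
R2 ← R2 + 2595/135098·R5.
R3 ← R3 − 87453/67549·R5.
R4 ← R4 − 24819/135098·R5.
Reading off the reduced rows gives p = 3, q = 2, r = 5, s = 5, t = -3.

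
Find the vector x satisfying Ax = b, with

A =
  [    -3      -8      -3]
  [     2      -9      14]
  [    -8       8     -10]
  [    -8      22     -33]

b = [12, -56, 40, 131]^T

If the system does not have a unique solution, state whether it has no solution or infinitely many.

Row-reduce:
R1 ← R1 / (-3).
R2 ← R2 − 2·R1.
R3 ← R3 + 8·R1.
R4 ← R4 + 8·R1.
R2 ← R2 / (-43/3).
R1 ← R1 − 8/3·R2.
R3 ← R3 − 88/3·R2.
R4 ← R4 − 130/3·R2.
R3 ← R3 / (970/43).
R1 ← R1 − 139/43·R3.
R2 ← R2 + 36/43·R3.
R4 ← R4 − 485/43·R3.
Row 4 reduces to 0 = -1, a contradiction. The system is inconsistent.

no solution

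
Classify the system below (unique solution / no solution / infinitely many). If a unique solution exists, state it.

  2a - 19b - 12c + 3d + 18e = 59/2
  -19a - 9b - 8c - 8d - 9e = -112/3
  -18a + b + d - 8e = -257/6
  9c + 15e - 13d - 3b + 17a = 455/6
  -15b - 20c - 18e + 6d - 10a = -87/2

a = 2, b = -5/2, c = 5/2, d = -1/3, e = 1/2

Row-reduce the augmented matrix:
R1 ← R1 / (2).
R2 ← R2 + 19·R1.
R3 ← R3 + 18·R1.
R4 ← R4 − 17·R1.
R5 ← R5 + 10·R1.
R2 ← R2 / (-379/2).
R1 ← R1 + 19/2·R2.
R3 ← R3 + 170·R2.
R4 ← R4 − 317/2·R2.
R5 ← R5 + 110·R2.
R3 ← R3 / (548/379).
R1 ← R1 − 44/379·R3.
R2 ← R2 − 244/379·R3.
R4 ← R4 − 3395/379·R3.
R5 ← R5 + 3480/379·R3.
R4 ← R4 / (-22163/274).
R1 ← R1 + 41/137·R4.
R2 ← R2 + 601/137·R4.
R3 ← R3 − 1821/274·R4.
R5 ← R5 − 9607/137·R4.
R5 ← R5 / (-348257/22163).
R1 ← R1 − 8654/22163·R5.
R2 ← R2 + 36935/22163·R5.
R3 ← R3 − 30529/22163·R5.
R4 ← R4 − 15403/22163·R5.
Reading off the reduced rows gives a = 2, b = -5/2, c = 5/2, d = -1/3, e = 1/2.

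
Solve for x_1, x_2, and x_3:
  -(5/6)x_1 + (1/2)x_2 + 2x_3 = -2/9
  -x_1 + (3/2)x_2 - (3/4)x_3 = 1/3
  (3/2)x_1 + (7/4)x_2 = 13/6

x_1 = 2/3, x_2 = 2/3, x_3 = 0

Row-reduce the augmented matrix:
R1 ← R1 / (-5/6).
R2 ← R2 + 1·R1.
R3 ← R3 − 3/2·R1.
R2 ← R2 / (9/10).
R1 ← R1 + 3/5·R2.
R3 ← R3 − 53/20·R2.
R3 ← R3 / (103/8).
R1 ← R1 + 9/2·R3.
R2 ← R2 + 7/2·R3.
Reading off the reduced rows gives x_1 = 2/3, x_2 = 2/3, x_3 = 0.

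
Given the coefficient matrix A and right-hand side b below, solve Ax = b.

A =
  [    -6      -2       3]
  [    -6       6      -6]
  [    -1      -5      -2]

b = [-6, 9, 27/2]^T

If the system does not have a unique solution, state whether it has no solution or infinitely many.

x_1 = 0, x_2 = -3/2, x_3 = -3

Row-reduce the augmented matrix:
R1 ← R1 / (-6).
R2 ← R2 + 6·R1.
R3 ← R3 + 1·R1.
R2 ← R2 / (8).
R1 ← R1 − 1/3·R2.
R3 ← R3 + 14/3·R2.
R3 ← R3 / (-31/4).
R1 ← R1 + 1/8·R3.
R2 ← R2 + 9/8·R3.
Reading off the reduced rows gives x_1 = 0, x_2 = -3/2, x_3 = -3.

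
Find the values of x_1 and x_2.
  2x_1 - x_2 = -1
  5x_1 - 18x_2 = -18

x_1 = 0, x_2 = 1

From equation 1: x_2 = 1 + 2·x_1.
Substitute into equation 2 and solve: x_1 = 0.
Then x_2 = 1.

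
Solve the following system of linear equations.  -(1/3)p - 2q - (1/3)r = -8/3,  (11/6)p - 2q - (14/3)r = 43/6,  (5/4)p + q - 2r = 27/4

Row-reduce:
R1 ← R1 / (-1/3).
R2 ← R2 − 11/6·R1.
R3 ← R3 − 5/4·R1.
R2 ← R2 / (-13).
R1 ← R1 − 6·R2.
R3 ← R3 + 13/2·R2.
Row 3 reduces to 0 = 1/2, a contradiction. The system is inconsistent.

no solution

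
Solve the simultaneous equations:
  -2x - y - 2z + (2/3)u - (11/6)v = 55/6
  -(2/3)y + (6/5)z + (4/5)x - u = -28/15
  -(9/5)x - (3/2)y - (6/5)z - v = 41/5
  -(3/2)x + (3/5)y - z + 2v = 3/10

infinitely many solutions

Row-reduce:
R1 ← R1 / (-2).
R2 ← R2 − 4/5·R1.
R3 ← R3 + 9/5·R1.
R4 ← R4 + 3/2·R1.
R2 ← R2 / (-16/15).
R1 ← R1 − 1/2·R2.
R3 ← R3 + 3/5·R2.
R4 ← R4 − 27/20·R2.
R3 ← R3 / (3/8).
R1 ← R1 − 19/16·R3.
R2 ← R2 + 3/8·R3.
R4 ← R4 − 161/160·R3.
R4 ← R4 / (-37/40).
R1 ← R1 + 1/12·R4.
R2 ← R2 − 1/2·R4.
R3 ← R3 + 1/2·R4.
Rank is 4 with 5 unknowns, leaving v free.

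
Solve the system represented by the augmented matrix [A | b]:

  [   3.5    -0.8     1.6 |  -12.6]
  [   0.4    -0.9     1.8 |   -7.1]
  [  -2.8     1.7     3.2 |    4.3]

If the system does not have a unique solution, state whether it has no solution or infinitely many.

x_1 = -2, x_2 = 3, x_3 = -2

Row-reduce the augmented matrix:
R1 ← R1 / (7/2).
R2 ← R2 − 2/5·R1.
R3 ← R3 + 14/5·R1.
R2 ← R2 / (-283/350).
R1 ← R1 + 8/35·R2.
R3 ← R3 − 53/50·R2.
R3 ← R3 / (33/5).
R2 ← R2 + 2·R3.
Reading off the reduced rows gives x_1 = -2, x_2 = 3, x_3 = -2.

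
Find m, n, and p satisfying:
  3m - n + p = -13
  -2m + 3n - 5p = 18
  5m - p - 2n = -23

Row-reduce the augmented matrix:
R1 ← R1 / (3).
R2 ← R2 + 2·R1.
R3 ← R3 − 5·R1.
R2 ← R2 / (7/3).
R1 ← R1 + 1/3·R2.
R3 ← R3 + 1/3·R2.
R3 ← R3 / (-23/7).
R1 ← R1 + 2/7·R3.
R2 ← R2 + 13/7·R3.
Reading off the reduced rows gives m = -3, n = 4, p = 0.

m = -3, n = 4, p = 0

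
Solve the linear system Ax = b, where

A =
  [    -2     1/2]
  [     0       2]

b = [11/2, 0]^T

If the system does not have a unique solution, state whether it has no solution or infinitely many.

Row-reduce the augmented matrix:
R1 ← R1 / (-2).
R2 ← R2 / (2).
R1 ← R1 + 1/4·R2.
Reading off the reduced rows gives x_1 = -11/4, x_2 = 0.

x_1 = -11/4, x_2 = 0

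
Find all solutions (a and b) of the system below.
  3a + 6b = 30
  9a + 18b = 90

infinitely many solutions

Row-reduce:
R1 ← R1 / (3).
R2 ← R2 − 9·R1.
Rank is 1 with 2 unknowns, leaving b free.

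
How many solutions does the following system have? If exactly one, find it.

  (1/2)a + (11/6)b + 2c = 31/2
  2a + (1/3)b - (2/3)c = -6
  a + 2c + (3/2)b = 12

Row-reduce the augmented matrix:
R1 ← R1 / (1/2).
R2 ← R2 − 2·R1.
R3 ← R3 − 1·R1.
R2 ← R2 / (-7).
R1 ← R1 − 11/3·R2.
R3 ← R3 + 13/6·R2.
R3 ← R3 / (43/63).
R1 ← R1 + 34/63·R3.
R2 ← R2 − 26/21·R3.
Reading off the reduced rows gives a = -3, b = 6, c = 3.

a = -3, b = 6, c = 3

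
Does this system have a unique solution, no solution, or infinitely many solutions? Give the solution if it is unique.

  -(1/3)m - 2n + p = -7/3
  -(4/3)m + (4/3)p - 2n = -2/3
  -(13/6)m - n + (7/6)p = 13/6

Row-reduce:
R1 ← R1 / (-1/3).
R2 ← R2 + 4/3·R1.
R3 ← R3 + 13/6·R1.
R2 ← R2 / (6).
R1 ← R1 − 6·R2.
R3 ← R3 − 12·R2.
Rank is 2 with 3 unknowns, leaving p free.

infinitely many solutions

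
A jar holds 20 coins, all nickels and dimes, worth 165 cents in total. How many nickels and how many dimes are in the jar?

nickels: 7, dimes: 13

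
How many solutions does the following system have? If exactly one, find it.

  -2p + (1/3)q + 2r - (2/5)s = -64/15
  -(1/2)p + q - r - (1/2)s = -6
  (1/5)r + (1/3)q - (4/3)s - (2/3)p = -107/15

Row-reduce:
R1 ← R1 / (-2).
R2 ← R2 + 1/2·R1.
R3 ← R3 + 2/3·R1.
R2 ← R2 / (11/12).
R1 ← R1 + 1/6·R2.
R3 ← R3 − 2/9·R2.
R3 ← R3 / (-17/165).
R1 ← R1 + 14/11·R3.
R2 ← R2 + 18/11·R3.
Rank is 3 with 4 unknowns, leaving s free.

infinitely many solutions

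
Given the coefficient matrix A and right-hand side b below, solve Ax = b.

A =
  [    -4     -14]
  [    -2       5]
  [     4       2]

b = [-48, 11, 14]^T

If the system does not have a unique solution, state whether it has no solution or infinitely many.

no solution

Row-reduce:
R1 ← R1 / (-4).
R2 ← R2 + 2·R1.
R3 ← R3 − 4·R1.
R2 ← R2 / (12).
R1 ← R1 − 7/2·R2.
R3 ← R3 + 12·R2.
Row 3 reduces to 0 = 1, a contradiction. The system is inconsistent.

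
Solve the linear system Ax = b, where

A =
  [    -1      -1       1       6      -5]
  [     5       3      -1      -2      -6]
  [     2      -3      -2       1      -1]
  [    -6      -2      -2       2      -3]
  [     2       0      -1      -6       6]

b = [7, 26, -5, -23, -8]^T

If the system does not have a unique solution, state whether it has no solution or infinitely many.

x_1 = 3, x_2 = 3, x_3 = 2, x_4 = 1, x_5 = -1

Row-reduce the augmented matrix:
R1 ← R1 / (-1).
R2 ← R2 − 5·R1.
R3 ← R3 − 2·R1.
R4 ← R4 + 6·R1.
R5 ← R5 − 2·R1.
R2 ← R2 / (-2).
R1 ← R1 − 1·R2.
R3 ← R3 + 5·R2.
R4 ← R4 − 4·R2.
R5 ← R5 + 2·R2.
R3 ← R3 / (-10).
R1 ← R1 − 1·R3.
R2 ← R2 + 2·R3.
R5 ← R5 + 3·R3.
R4 ← R4 / (22).
R1 ← R1 − 23/10·R4.
R2 ← R2 + 13/5·R4.
R3 ← R3 − 57/10·R4.
R5 ← R5 + 49/10·R4.
R5 ← R5 / (-41/55).
R1 ← R1 + 21/110·R5.
R2 ← R2 + 213/110·R5.
R3 ← R3 − 133/55·R5.
R4 ← R4 + 35/22·R5.
Reading off the reduced rows gives x_1 = 3, x_2 = 3, x_3 = 2, x_4 = 1, x_5 = -1.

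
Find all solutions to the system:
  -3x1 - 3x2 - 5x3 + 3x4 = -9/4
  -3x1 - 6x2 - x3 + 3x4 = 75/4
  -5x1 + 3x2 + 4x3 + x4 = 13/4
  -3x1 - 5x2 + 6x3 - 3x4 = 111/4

Row-reduce the augmented matrix:
R1 ← R1 / (-3).
R2 ← R2 + 3·R1.
R3 ← R3 + 5·R1.
R4 ← R4 + 3·R1.
R2 ← R2 / (-3).
R1 ← R1 − 1·R2.
R3 ← R3 − 8·R2.
R4 ← R4 + 2·R2.
R3 ← R3 / (23).
R1 ← R1 − 3·R3.
R2 ← R2 + 4/3·R3.
R4 ← R4 − 25/3·R3.
R4 ← R4 / (-314/69).
R1 ← R1 + 11/23·R4.
R2 ← R2 + 16/69·R4.
R3 ← R3 + 4/23·R4.
Reading off the reduced rows gives x1 = 1/4, x2 = -3, x3 = 3, x4 = 3/2.

x1 = 1/4, x2 = -3, x3 = 3, x4 = 3/2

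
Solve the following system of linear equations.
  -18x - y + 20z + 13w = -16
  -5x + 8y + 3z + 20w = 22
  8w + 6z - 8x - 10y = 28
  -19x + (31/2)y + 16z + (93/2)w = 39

no solution

Row-reduce:
R1 ← R1 / (-18).
R2 ← R2 + 5·R1.
R3 ← R3 + 8·R1.
R4 ← R4 + 19·R1.
R2 ← R2 / (149/18).
R1 ← R1 − 1/18·R2.
R3 ← R3 + 86/9·R2.
R4 ← R4 − 149/9·R2.
R3 ← R3 / (-870/149).
R1 ← R1 + 163/149·R3.
R2 ← R2 + 46/149·R3.
Row 4 reduces to 0 = 3, a contradiction. The system is inconsistent.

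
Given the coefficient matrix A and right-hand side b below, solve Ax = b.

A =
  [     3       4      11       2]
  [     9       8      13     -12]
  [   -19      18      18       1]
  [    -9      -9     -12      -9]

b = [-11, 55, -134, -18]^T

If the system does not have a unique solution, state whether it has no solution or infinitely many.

Row-reduce the augmented matrix:
R1 ← R1 / (3).
R2 ← R2 − 9·R1.
R3 ← R3 + 19·R1.
R4 ← R4 + 9·R1.
R2 ← R2 / (-4).
R1 ← R1 − 4/3·R2.
R3 ← R3 − 130/3·R2.
R4 ← R4 − 3·R2.
R3 ← R3 / (-129).
R1 ← R1 + 3·R3.
R2 ← R2 − 5·R3.
R4 ← R4 − 6·R3.
R4 ← R4 / (-6433/258).
R1 ← R1 + 48/43·R4.
R2 ← R2 + 1957/774·R4.
R3 ← R3 − 544/387·R4.
Reading off the reduced rows gives x_1 = 6, x_2 = 2, x_3 = -3, x_4 = -2.

x_1 = 6, x_2 = 2, x_3 = -3, x_4 = -2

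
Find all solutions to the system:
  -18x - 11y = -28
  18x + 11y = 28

infinitely many solutions

Row-reduce:
R1 ← R1 / (-18).
R2 ← R2 − 18·R1.
Rank is 1 with 2 unknowns, leaving y free.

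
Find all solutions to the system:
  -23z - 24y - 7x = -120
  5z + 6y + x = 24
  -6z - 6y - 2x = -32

infinitely many solutions

Row-reduce:
R1 ← R1 / (-7).
R2 ← R2 − 1·R1.
R3 ← R3 + 2·R1.
R2 ← R2 / (18/7).
R1 ← R1 − 24/7·R2.
R3 ← R3 − 6/7·R2.
Rank is 2 with 3 unknowns, leaving z free.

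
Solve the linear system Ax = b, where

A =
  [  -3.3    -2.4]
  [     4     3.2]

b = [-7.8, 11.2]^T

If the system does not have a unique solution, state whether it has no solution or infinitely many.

Row-reduce the augmented matrix:
R1 ← R1 / (-33/10).
R2 ← R2 − 4·R1.
R2 ← R2 / (16/55).
R1 ← R1 − 8/11·R2.
Reading off the reduced rows gives x_1 = -2, x_2 = 6.

x_1 = -2, x_2 = 6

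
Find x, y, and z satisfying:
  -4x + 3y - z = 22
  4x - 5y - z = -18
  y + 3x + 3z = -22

Row-reduce the augmented matrix:
R1 ← R1 / (-4).
R2 ← R2 − 4·R1.
R3 ← R3 − 3·R1.
R2 ← R2 / (-2).
R1 ← R1 + 3/4·R2.
R3 ← R3 − 13/4·R2.
R3 ← R3 / (-1).
R1 ← R1 − 1·R3.
R2 ← R2 − 1·R3.
Reading off the reduced rows gives x = -6, y = -1, z = -1.

x = -6, y = -1, z = -1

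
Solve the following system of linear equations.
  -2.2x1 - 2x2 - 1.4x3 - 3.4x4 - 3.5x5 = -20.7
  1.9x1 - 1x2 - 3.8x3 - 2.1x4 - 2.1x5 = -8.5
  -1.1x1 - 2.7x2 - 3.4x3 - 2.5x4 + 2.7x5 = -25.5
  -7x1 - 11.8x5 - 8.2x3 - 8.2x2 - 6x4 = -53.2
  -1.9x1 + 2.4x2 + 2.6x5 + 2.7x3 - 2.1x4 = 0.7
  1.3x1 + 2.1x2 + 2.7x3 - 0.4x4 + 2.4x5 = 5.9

x1 = 0, x2 = 6, x3 = -1, x4 = 4, x5 = -1

Row-reduce the augmented matrix:
R1 ← R1 / (-11/5).
R2 ← R2 − 19/10·R1.
R3 ← R3 + 11/10·R1.
R4 ← R4 + 7·R1.
R5 ← R5 + 19/10·R1.
R6 ← R6 − 13/10·R1.
R2 ← R2 / (-30/11).
R1 ← R1 − 10/11·R2.
R3 ← R3 + 17/10·R2.
R4 ← R4 + 101/55·R2.
R5 ← R5 − 227/55·R2.
R6 ← R6 − 101/110·R2.
R3 ← R3 / (1267/3000).
R1 ← R1 + 31/30·R3.
R2 ← R2 − 551/300·R3.
R4 ← R4 + 559/1500·R3.
R5 ← R5 + 5507/1500·R3.
R6 ← R6 − 559/3000·R3.
R4 ← R4 / (65083/6335).
R1 ← R1 − 7083/1267·R4.
R2 ← R2 + 10550/1267·R4.
R3 ← R3 − 7018/1267·R4.
R5 ← R5 − 85842/6335·R4.
R6 ← R6 + 65083/12670·R4.
R5 ← R5 / (67351139/1301660).
R1 ← R1 − 1744003/130166·R5.
R2 ← R2 + 1538341/65083·R5.
R3 ← R3 − 1686861/130166·R5.
R4 ← R4 − 120745/130166·R5.
R6 reduces to 0 = 0, so the extra equation is consistent.
Reading off the reduced rows gives x1 = 0, x2 = 6, x3 = -1, x4 = 4, x5 = -1.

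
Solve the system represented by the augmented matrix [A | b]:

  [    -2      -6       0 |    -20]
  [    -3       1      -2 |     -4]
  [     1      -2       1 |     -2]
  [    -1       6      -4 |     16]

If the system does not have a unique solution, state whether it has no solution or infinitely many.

no solution

Row-reduce:
R1 ← R1 / (-2).
R2 ← R2 + 3·R1.
R3 ← R3 − 1·R1.
R4 ← R4 + 1·R1.
R2 ← R2 / (10).
R1 ← R1 − 3·R2.
R3 ← R3 + 5·R2.
R4 ← R4 − 9·R2.
Swap R3 and R4.
R3 ← R3 / (-11/5).
R1 ← R1 − 3/5·R3.
R2 ← R2 + 1/5·R3.
Row 4 reduces to 0 = 1, a contradiction. The system is inconsistent.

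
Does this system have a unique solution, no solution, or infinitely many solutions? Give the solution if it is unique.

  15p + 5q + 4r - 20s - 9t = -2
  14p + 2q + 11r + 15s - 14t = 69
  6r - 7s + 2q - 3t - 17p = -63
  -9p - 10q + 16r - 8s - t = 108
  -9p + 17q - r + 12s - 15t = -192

Row-reduce the augmented matrix:
R1 ← R1 / (15).
R2 ← R2 − 14·R1.
R3 ← R3 + 17·R1.
R4 ← R4 + 9·R1.
R5 ← R5 + 9·R1.
R2 ← R2 / (-8/3).
R1 ← R1 − 1/3·R2.
R3 ← R3 − 23/3·R2.
R4 ← R4 + 7·R2.
R5 ← R5 − 20·R2.
R3 ← R3 / (1257/40).
R1 ← R1 − 47/40·R3.
R2 ← R2 + 109/40·R3.
R4 ← R4 + 27/40·R3.
R5 ← R5 − 559/10·R3.
R4 ← R4 / (-44805/419).
R1 ← R1 − 153/419·R4.
R2 ← R2 + 2851/419·R4.
R3 ← R3 − 895/419·R4.
R5 ← R5 − 55767/419·R4.
R5 ← R5 / (-1132/1545).
R1 ← R1 + 7987/44805·R5.
R2 ← R2 + 13872/14935·R5.
R3 ← R3 + 6982/8961·R5.
R4 ← R4 + 3214/44805·R5.
Reading off the reduced rows gives p = 4, q = -6, r = 6, s = 1, t = 4.

p = 4, q = -6, r = 6, s = 1, t = 4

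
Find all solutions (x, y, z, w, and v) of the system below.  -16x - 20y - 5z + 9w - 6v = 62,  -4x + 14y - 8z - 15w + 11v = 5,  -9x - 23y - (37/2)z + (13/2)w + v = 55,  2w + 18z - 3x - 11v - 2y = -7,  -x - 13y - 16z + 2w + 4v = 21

no solution

Row-reduce:
R1 ← R1 / (-16).
R2 ← R2 + 4·R1.
R3 ← R3 + 9·R1.
R4 ← R4 + 3·R1.
R5 ← R5 + 1·R1.
R2 ← R2 / (19).
R1 ← R1 − 5/4·R2.
R3 ← R3 + 47/4·R2.
R4 ← R4 − 7/4·R2.
R5 ← R5 + 47/4·R2.
R3 ← R3 / (-3019/152).
R1 ← R1 − 115/152·R3.
R2 ← R2 + 27/76·R3.
R4 ← R4 − 2973/152·R3.
R5 ← R5 + 3019/152·R3.
R4 ← R4 / (-43403/6038).
R1 ← R1 − 1333/6038·R4.
R2 ← R2 + 4485/6038·R4.
R3 ← R3 − 1403/3019·R4.
Row 5 reduces to 0 = -3, a contradiction. The system is inconsistent.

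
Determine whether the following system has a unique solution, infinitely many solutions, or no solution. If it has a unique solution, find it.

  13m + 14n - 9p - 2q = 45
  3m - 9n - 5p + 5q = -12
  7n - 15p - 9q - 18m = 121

Row-reduce:
R1 ← R1 / (13).
R2 ← R2 − 3·R1.
R3 ← R3 + 18·R1.
R2 ← R2 / (-159/13).
R1 ← R1 − 14/13·R2.
R3 ← R3 − 343/13·R2.
R3 ← R3 / (-5369/159).
R1 ← R1 + 151/159·R3.
R2 ← R2 − 38/159·R3.
Rank is 3 with 4 unknowns, leaving q free.

infinitely many solutions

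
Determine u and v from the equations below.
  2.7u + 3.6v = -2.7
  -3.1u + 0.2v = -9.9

u = 3, v = -3

Row-reduce the augmented matrix:
R1 ← R1 / (27/10).
R2 ← R2 + 31/10·R1.
R2 ← R2 / (13/3).
R1 ← R1 − 4/3·R2.
Reading off the reduced rows gives u = 3, v = -3.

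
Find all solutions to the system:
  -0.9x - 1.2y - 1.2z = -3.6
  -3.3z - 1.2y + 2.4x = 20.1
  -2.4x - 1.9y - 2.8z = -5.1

Row-reduce the augmented matrix:
R1 ← R1 / (-9/10).
R2 ← R2 − 12/5·R1.
R3 ← R3 + 12/5·R1.
R2 ← R2 / (-22/5).
R1 ← R1 − 4/3·R2.
R3 ← R3 − 13/10·R2.
R3 ← R3 / (-669/440).
R1 ← R1 + 7/11·R3.
R2 ← R2 − 65/44·R3.
Reading off the reduced rows gives x = 4, y = 5, z = -5.

x = 4, y = 5, z = -5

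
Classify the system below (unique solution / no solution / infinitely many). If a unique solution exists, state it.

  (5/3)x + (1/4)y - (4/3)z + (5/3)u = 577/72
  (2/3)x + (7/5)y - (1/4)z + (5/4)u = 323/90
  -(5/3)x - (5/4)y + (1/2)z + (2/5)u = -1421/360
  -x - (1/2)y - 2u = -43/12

x = 4/3, y = 1/2, z = -3, u = 1

Row-reduce the augmented matrix:
R1 ← R1 / (5/3).
R2 ← R2 − 2/3·R1.
R3 ← R3 + 5/3·R1.
R4 ← R4 + 1·R1.
R2 ← R2 / (13/10).
R1 ← R1 − 3/20·R2.
R3 ← R3 + 1·R2.
R4 ← R4 + 7/20·R2.
R3 ← R3 / (-8/13).
R1 ← R1 + 433/520·R3.
R2 ← R2 − 17/78·R3.
R4 ← R4 + 1129/1560·R3.
R4 ← R4 / (-36491/9600).
R1 ← R1 + 7907/3200·R4.
R2 ← R2 − 643/480·R4.
R3 ← R3 + 327/80·R4.
Reading off the reduced rows gives x = 4/3, y = 1/2, z = -3, u = 1.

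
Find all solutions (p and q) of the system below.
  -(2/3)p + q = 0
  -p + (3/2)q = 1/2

Row-reduce:
R1 ← R1 / (-2/3).
R2 ← R2 + 1·R1.
Row 2 reduces to 0 = 1/2, a contradiction. The system is inconsistent.

no solution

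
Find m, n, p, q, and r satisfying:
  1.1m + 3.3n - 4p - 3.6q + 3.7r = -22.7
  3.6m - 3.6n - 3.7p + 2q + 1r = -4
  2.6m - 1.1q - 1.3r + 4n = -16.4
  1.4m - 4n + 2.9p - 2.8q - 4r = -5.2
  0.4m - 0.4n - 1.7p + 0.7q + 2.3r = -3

Row-reduce the augmented matrix:
R1 ← R1 / (11/10).
R2 ← R2 − 18/5·R1.
R3 ← R3 − 13/5·R1.
R4 ← R4 − 7/5·R1.
R5 ← R5 − 2/5·R1.
R2 ← R2 / (-72/5).
R1 ← R1 − 3·R2.
R3 ← R3 + 19/5·R2.
R4 ← R4 + 41/5·R2.
R5 ← R5 + 8/5·R2.
R3 ← R3 / (5023/720).
R1 ← R1 + 887/528·R3.
R2 ← R2 + 1033/1584·R3.
R4 ← R4 − 4187/1584·R3.
R5 ← R5 + 58/45·R3.
R4 ← R4 / (-4141451/552530).
R1 ← R1 − 56009/110506·R4.
R2 ← R2 + 66795/110506·R4.
R3 ← R3 − 2716/5023·R4.
R5 ← R5 − 11801/10046·R4.
R5 ← R5 / (466441/505055).
R1 ← R1 + 64917/101011·R5.
R2 ← R2 − 8210/101011·R5.
R3 ← R3 + 100726/101011·R5.
R4 ← R4 + 4209/101011·R5.
Reading off the reduced rows gives m = -5, n = -1, p = -2, q = 3, r = -3.

m = -5, n = -1, p = -2, q = 3, r = -3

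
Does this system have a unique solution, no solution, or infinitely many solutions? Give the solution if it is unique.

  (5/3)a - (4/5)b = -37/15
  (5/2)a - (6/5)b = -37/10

infinitely many solutions

Row-reduce:
R1 ← R1 / (5/3).
R2 ← R2 − 5/2·R1.
Rank is 1 with 2 unknowns, leaving b free.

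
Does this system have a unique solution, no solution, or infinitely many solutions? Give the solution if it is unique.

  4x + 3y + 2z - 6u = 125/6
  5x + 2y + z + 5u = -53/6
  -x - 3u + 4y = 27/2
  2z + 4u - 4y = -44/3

x = 0, y = 3/2, z = 2/3, u = -5/2

Row-reduce the augmented matrix:
R1 ← R1 / (4).
R2 ← R2 − 5·R1.
R3 ← R3 + 1·R1.
R2 ← R2 / (-7/4).
R1 ← R1 − 3/4·R2.
R3 ← R3 − 19/4·R2.
R4 ← R4 + 4·R2.
R3 ← R3 / (-25/7).
R1 ← R1 + 1/7·R3.
R2 ← R2 − 6/7·R3.
R4 ← R4 − 38/7·R3.
R4 ← R4 / (504/25).
R1 ← R1 − 67/25·R4.
R2 ← R2 + 2/25·R4.
R3 ← R3 + 206/25·R4.
Reading off the reduced rows gives x = 0, y = 3/2, z = 2/3, u = -5/2.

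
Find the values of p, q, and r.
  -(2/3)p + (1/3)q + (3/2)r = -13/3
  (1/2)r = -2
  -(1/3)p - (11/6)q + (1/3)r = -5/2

p = -2, q = 1, r = -4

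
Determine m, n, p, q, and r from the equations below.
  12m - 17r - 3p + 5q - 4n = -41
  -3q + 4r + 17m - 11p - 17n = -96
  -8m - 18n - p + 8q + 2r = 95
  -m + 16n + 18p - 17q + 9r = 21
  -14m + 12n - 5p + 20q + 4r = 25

m = -5, n = -3, p = 5, q = 1, r = -1

Row-reduce the augmented matrix:
R1 ← R1 / (12).
R2 ← R2 − 17·R1.
R3 ← R3 + 8·R1.
R4 ← R4 + 1·R1.
R5 ← R5 + 14·R1.
R2 ← R2 / (-34/3).
R1 ← R1 + 1/3·R2.
R3 ← R3 + 62/3·R2.
R4 ← R4 − 47/3·R2.
R5 ← R5 − 22/3·R2.
R3 ← R3 / (633/68).
R1 ← R1 + 7/136·R3.
R2 ← R2 − 81/136·R3.
R4 ← R4 − 1145/136·R3.
R5 ← R5 + 875/68·R3.
R4 ← R4 / (-72671/1266).
R1 ← R1 − 1111/1266·R4.
R2 ← R2 + 427/422·R4.
R3 ← R3 − 2021/633·R4.
R5 ← R5 − 38228/633·R4.
R5 ← R5 / (1822484/72671).
R1 ← R1 + 74912/72671·R5.
R2 ← R2 + 28159/72671·R5.
R3 ← R3 + 63752/72671·R5.
R4 ← R4 + 128071/72671·R5.
Reading off the reduced rows gives m = -5, n = -3, p = 5, q = 1, r = -1.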